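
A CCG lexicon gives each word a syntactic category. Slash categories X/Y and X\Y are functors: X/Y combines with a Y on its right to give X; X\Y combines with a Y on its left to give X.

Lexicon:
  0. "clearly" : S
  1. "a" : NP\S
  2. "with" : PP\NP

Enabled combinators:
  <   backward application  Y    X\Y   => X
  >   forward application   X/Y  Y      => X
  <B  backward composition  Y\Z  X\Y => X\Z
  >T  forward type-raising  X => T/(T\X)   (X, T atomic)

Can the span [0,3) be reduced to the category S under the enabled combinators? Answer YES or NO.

NO

S NP\S PP\NP
CKY chart[0,3] = {N/(N\PP), NP/(NP\PP), PP, PP/(PP\PP), S/(S\PP)}; S ∉ chart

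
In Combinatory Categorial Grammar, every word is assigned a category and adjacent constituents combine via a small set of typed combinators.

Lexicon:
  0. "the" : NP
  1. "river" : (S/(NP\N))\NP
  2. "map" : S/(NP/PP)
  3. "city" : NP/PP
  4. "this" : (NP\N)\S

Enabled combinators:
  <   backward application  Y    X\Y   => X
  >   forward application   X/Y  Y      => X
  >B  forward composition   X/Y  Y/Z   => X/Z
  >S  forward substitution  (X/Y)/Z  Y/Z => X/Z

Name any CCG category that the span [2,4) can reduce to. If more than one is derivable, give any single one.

[0,5] S   >
  [0,2] S/(NP\N)   <
    [0,1] "the" : NP
    [1,2] "river" : (S/(NP\N))\NP
  [2,5] NP\N   <
    [2,4] S   >
      [2,3] "map" : S/(NP/PP)
      [3,4] "city" : NP/PP
    [4,5] "this" : (NP\N)\S

S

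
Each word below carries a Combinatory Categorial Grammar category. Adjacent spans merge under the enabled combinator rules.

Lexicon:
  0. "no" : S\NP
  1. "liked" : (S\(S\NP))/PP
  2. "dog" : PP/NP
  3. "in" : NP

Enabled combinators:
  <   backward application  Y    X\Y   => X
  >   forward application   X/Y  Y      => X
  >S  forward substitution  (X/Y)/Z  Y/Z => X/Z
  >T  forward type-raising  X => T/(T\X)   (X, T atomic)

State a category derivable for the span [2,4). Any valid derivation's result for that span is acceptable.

PP

[0,4] S   <
  [0,1] "no" : S\NP
  [1,4] S\(S\NP)   >
    [1,2] "liked" : (S\(S\NP))/PP
    [2,4] PP   >
      [2,3] "dog" : PP/NP
      [3,4] "in" : NP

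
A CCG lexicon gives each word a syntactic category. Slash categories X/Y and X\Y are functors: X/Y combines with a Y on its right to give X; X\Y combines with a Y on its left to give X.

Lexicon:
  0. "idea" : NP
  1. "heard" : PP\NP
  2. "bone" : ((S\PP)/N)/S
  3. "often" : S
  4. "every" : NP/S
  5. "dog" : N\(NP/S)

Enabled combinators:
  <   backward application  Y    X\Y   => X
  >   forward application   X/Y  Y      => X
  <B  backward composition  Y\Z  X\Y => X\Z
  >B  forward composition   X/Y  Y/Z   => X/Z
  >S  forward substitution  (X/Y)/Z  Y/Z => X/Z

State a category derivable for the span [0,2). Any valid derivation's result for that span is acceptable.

PP

[0,6] S   <
  [0,2] PP   <
    [0,1] "idea" : NP
    [1,2] "heard" : PP\NP
  [2,6] S\PP   >
    [2,4] (S\PP)/N   >
      [2,3] "bone" : ((S\PP)/N)/S
      [3,4] "often" : S
    [4,6] N   <
      [4,5] "every" : NP/S
      [5,6] "dog" : N\(NP/S)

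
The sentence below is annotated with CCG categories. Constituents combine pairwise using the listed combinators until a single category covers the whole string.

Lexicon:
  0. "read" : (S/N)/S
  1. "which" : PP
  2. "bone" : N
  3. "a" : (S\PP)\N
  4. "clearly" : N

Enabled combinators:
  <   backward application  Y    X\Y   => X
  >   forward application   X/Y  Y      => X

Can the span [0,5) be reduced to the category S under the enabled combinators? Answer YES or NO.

[0,5] S   >
  [0,4] S/N   >
    [0,1] "read" : (S/N)/S
    [1,4] S   <
      [1,2] "which" : PP
      [2,4] S\PP   <
        [2,3] "bone" : N
        [3,4] "a" : (S\PP)\N
  [4,5] "clearly" : N

YES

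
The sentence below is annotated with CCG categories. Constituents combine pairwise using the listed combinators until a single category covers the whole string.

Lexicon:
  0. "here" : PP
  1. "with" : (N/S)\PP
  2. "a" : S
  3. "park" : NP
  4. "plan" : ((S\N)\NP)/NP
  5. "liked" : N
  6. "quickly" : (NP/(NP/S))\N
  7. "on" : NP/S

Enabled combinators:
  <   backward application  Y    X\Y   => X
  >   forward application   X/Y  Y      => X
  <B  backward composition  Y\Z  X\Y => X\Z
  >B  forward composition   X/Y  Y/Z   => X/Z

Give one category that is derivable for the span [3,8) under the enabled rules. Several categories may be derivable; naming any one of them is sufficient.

S\N

[0,8] S   <
  [0,3] N   >
    [0,2] N/S   <
      [0,1] "here" : PP
      [1,2] "with" : (N/S)\PP
    [2,3] "a" : S
  [3,8] S\N   <
    [3,4] "park" : NP
    [4,8] (S\N)\NP   >
      [4,5] "plan" : ((S\N)\NP)/NP
      [5,8] NP   >
        [5,7] NP/(NP/S)   <
          [5,6] "liked" : N
          [6,7] "quickly" : (NP/(NP/S))\N
        [7,8] "on" : NP/S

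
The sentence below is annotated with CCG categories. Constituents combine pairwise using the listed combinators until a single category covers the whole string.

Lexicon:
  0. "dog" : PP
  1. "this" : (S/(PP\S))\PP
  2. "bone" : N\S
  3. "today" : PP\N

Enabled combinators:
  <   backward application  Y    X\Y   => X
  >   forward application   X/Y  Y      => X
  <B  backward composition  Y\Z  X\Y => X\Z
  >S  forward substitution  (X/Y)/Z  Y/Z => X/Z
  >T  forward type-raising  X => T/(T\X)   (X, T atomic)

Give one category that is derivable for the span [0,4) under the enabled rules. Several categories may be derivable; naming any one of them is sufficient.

[0,4] S   >
  [0,2] S/(PP\S)   <
    [0,1] "dog" : PP
    [1,2] "this" : (S/(PP\S))\PP
  [2,4] PP\S   <B
    [2,3] "bone" : N\S
    [3,4] "today" : PP\N

S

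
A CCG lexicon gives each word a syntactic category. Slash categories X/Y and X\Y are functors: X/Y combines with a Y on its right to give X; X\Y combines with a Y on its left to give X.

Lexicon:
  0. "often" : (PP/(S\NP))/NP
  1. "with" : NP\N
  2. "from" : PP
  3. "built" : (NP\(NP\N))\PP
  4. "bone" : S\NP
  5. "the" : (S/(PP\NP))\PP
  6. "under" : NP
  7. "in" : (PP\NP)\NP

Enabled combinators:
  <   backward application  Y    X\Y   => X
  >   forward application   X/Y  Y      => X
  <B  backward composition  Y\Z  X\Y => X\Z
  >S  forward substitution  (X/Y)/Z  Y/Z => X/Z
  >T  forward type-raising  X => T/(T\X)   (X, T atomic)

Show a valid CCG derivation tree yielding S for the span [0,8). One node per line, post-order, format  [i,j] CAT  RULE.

[0,1] (PP/(S\NP))/NP  lex  "often"
[1,2] NP\N  lex  "with"
[2,3] PP  lex  "from"
[3,4] (NP\(NP\N))\PP  lex  "built"
[2,4] NP\(NP\N)  <  k=3
[1,4] NP  <  k=2
[0,4] PP/(S\NP)  >  k=1
[4,5] S\NP  lex  "bone"
[0,5] PP  >  k=4
[5,6] (S/(PP\NP))\PP  lex  "the"
[0,6] S/(PP\NP)  <  k=5
[6,7] NP  lex  "under"
[7,8] (PP\NP)\NP  lex  "in"
[6,8] PP\NP  <  k=7
[0,8] S  >  k=6

[0,8] S   >
  [0,6] S/(PP\NP)   <
    [0,5] PP   >
      [0,4] PP/(S\NP)   >
        [0,1] "often" : (PP/(S\NP))/NP
        [1,4] NP   <
          [1,2] "with" : NP\N
          [2,4] NP\(NP\N)   <
            [2,3] "from" : PP
            [3,4] "built" : (NP\(NP\N))\PP
      [4,5] "bone" : S\NP
    [5,6] "the" : (S/(PP\NP))\PP
  [6,8] PP\NP   <
    [6,7] "under" : NP
    [7,8] "in" : (PP\NP)\NP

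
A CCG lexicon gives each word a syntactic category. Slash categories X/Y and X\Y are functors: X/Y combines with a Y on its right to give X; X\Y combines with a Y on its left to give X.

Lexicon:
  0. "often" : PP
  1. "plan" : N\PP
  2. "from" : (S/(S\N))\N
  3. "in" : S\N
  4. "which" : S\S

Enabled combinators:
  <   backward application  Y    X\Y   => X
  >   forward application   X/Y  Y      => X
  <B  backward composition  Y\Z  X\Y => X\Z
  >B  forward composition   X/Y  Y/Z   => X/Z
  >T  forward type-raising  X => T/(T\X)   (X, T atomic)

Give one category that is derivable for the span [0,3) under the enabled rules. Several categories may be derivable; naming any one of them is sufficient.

[0,5] S   >
  [0,3] S/(S\N)   <
    [0,2] N   >
      [0,1] N/(N\PP)   >T
        [0,1] "often" : PP
      [1,2] "plan" : N\PP
    [2,3] "from" : (S/(S\N))\N
  [3,5] S\N   <B
    [3,4] "in" : S\N
    [4,5] "which" : S\S

S/(S\N)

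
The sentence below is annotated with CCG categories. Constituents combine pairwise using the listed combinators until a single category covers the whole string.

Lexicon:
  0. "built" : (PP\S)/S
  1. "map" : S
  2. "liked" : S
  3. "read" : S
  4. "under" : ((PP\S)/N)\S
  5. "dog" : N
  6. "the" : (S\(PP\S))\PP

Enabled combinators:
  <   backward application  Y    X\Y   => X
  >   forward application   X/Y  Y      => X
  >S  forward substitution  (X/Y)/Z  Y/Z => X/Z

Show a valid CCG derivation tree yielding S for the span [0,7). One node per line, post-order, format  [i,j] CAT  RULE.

[0,1] (PP\S)/S  lex  "built"
[1,2] S  lex  "map"
[0,2] PP\S  >  k=1
[2,3] S  lex  "liked"
[3,4] S  lex  "read"
[4,5] ((PP\S)/N)\S  lex  "under"
[3,5] (PP\S)/N  <  k=4
[5,6] N  lex  "dog"
[3,6] PP\S  >  k=5
[2,6] PP  <  k=3
[6,7] (S\(PP\S))\PP  lex  "the"
[2,7] S\(PP\S)  <  k=6
[0,7] S  <  k=2

[0,7] S   <
  [0,2] PP\S   >
    [0,1] "built" : (PP\S)/S
    [1,2] "map" : S
  [2,7] S\(PP\S)   <
    [2,6] PP   <
      [2,3] "liked" : S
      [3,6] PP\S   >
        [3,5] (PP\S)/N   <
          [3,4] "read" : S
          [4,5] "under" : ((PP\S)/N)\S
        [5,6] "dog" : N
    [6,7] "the" : (S\(PP\S))\PP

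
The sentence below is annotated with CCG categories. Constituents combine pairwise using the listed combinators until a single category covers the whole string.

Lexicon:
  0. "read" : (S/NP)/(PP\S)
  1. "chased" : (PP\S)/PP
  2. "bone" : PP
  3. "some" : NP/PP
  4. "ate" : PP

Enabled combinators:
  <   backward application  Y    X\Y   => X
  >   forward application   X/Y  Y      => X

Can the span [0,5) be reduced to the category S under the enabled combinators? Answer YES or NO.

YES

[0,5] S   >
  [0,3] S/NP   >
    [0,1] "read" : (S/NP)/(PP\S)
    [1,3] PP\S   >
      [1,2] "chased" : (PP\S)/PP
      [2,3] "bone" : PP
  [3,5] NP   >
    [3,4] "some" : NP/PP
    [4,5] "ate" : PP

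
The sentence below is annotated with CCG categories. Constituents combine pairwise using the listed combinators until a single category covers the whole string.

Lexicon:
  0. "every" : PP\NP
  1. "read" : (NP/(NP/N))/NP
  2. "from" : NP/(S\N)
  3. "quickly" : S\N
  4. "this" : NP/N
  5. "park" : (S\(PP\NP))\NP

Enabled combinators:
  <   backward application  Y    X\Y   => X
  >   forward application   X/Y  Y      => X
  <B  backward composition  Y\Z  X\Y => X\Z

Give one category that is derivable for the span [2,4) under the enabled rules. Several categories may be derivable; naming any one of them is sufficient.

[0,6] S   <
  [0,1] "every" : PP\NP
  [1,6] S\(PP\NP)   <
    [1,5] NP   >
      [1,4] NP/(NP/N)   >
        [1,2] "read" : (NP/(NP/N))/NP
        [2,4] NP   >
          [2,3] "from" : NP/(S\N)
          [3,4] "quickly" : S\N
      [4,5] "this" : NP/N
    [5,6] "park" : (S\(PP\NP))\NP

NP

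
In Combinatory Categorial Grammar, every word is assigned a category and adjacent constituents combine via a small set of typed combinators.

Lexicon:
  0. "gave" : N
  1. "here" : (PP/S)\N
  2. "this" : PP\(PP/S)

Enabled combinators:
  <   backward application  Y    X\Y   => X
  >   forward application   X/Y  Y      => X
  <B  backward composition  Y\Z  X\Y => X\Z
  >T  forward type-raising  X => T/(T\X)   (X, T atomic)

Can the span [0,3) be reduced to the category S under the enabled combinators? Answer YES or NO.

N (PP/S)\N PP\(PP/S)
CKY chart[0,3] = {N/(N\PP), NP/(NP\PP), PP, PP/(PP\PP), S/(S\PP)}; S ∉ chart

NO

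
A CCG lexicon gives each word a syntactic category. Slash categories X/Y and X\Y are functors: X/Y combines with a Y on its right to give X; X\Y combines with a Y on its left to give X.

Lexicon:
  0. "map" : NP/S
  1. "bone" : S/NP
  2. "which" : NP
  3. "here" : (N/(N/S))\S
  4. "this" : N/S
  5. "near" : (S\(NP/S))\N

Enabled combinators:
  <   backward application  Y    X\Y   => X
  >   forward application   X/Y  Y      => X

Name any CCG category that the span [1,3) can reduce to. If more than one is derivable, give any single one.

S

[0,6] S   <
  [0,1] "map" : NP/S
  [1,6] S\(NP/S)   <
    [1,5] N   >
      [1,4] N/(N/S)   <
        [1,3] S   >
          [1,2] "bone" : S/NP
          [2,3] "which" : NP
        [3,4] "here" : (N/(N/S))\S
      [4,5] "this" : N/S
    [5,6] "near" : (S\(NP/S))\N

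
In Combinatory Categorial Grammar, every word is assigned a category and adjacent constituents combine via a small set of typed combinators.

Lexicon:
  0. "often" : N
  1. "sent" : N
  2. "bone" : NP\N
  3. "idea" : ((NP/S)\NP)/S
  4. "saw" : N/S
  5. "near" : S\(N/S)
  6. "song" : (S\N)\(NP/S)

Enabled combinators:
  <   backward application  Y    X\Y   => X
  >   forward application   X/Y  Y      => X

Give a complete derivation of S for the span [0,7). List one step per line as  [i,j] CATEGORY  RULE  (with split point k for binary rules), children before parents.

[0,7] S   <
  [0,1] "often" : N
  [1,7] S\N   <
    [1,6] NP/S   <
      [1,3] NP   <
        [1,2] "sent" : N
        [2,3] "bone" : NP\N
      [3,6] (NP/S)\NP   >
        [3,4] "idea" : ((NP/S)\NP)/S
        [4,6] S   <
          [4,5] "saw" : N/S
          [5,6] "near" : S\(N/S)
    [6,7] "song" : (S\N)\(NP/S)

[0,1] N  lex  "often"
[1,2] N  lex  "sent"
[2,3] NP\N  lex  "bone"
[1,3] NP  <  k=2
[3,4] ((NP/S)\NP)/S  lex  "idea"
[4,5] N/S  lex  "saw"
[5,6] S\(N/S)  lex  "near"
[4,6] S  <  k=5
[3,6] (NP/S)\NP  >  k=4
[1,6] NP/S  <  k=3
[6,7] (S\N)\(NP/S)  lex  "song"
[1,7] S\N  <  k=6
[0,7] S  <  k=1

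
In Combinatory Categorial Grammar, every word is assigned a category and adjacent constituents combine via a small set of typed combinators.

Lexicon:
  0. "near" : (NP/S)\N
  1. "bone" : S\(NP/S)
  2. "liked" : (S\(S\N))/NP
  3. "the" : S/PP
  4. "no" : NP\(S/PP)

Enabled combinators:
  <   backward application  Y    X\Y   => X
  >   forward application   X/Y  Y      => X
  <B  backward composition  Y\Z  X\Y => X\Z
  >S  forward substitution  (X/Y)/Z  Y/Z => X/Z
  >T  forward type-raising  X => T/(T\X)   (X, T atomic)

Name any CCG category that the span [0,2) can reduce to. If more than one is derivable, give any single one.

S\N

[0,5] S   <
  [0,2] S\N   <B
    [0,1] "near" : (NP/S)\N
    [1,2] "bone" : S\(NP/S)
  [2,5] S\(S\N)   >
    [2,3] "liked" : (S\(S\N))/NP
    [3,5] NP   <
      [3,4] "the" : S/PP
      [4,5] "no" : NP\(S/PP)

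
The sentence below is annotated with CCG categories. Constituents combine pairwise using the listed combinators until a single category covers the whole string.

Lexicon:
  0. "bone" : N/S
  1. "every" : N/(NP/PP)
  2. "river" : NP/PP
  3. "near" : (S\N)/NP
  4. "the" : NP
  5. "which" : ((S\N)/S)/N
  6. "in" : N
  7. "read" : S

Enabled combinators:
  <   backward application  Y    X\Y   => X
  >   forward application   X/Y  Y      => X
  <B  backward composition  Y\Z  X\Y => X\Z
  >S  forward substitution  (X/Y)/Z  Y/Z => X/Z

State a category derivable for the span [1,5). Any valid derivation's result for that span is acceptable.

S

[0,8] S   <
  [0,5] N   >
    [0,1] "bone" : N/S
    [1,5] S   <
      [1,3] N   >
        [1,2] "every" : N/(NP/PP)
        [2,3] "river" : NP/PP
      [3,5] S\N   >
        [3,4] "near" : (S\N)/NP
        [4,5] "the" : NP
  [5,8] S\N   >
    [5,7] (S\N)/S   >
      [5,6] "which" : ((S\N)/S)/N
      [6,7] "in" : N
    [7,8] "read" : S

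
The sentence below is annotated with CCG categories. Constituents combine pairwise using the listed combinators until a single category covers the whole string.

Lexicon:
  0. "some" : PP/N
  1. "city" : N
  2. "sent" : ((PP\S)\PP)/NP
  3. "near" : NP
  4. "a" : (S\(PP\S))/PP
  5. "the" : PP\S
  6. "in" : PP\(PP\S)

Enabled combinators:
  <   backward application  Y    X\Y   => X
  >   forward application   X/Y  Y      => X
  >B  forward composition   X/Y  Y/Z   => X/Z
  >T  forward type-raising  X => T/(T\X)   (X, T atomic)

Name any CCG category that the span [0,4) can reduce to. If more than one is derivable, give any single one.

[0,7] S   <
  [0,4] PP\S   <
    [0,2] PP   >
      [0,1] "some" : PP/N
      [1,2] "city" : N
    [2,4] (PP\S)\PP   >
      [2,3] "sent" : ((PP\S)\PP)/NP
      [3,4] "near" : NP
  [4,7] S\(PP\S)   >
    [4,5] "a" : (S\(PP\S))/PP
    [5,7] PP   <
      [5,6] "the" : PP\S
      [6,7] "in" : PP\(PP\S)

PP\S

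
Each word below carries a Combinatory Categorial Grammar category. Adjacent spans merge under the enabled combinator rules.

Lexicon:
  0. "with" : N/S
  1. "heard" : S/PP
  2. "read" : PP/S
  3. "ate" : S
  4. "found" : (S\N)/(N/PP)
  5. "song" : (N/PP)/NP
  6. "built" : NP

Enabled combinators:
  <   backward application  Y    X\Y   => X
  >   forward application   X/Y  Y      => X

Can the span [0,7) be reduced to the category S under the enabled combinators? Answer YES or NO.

[0,7] S   <
  [0,4] N   >
    [0,1] "with" : N/S
    [1,4] S   >
      [1,2] "heard" : S/PP
      [2,4] PP   >
        [2,3] "read" : PP/S
        [3,4] "ate" : S
  [4,7] S\N   >
    [4,5] "found" : (S\N)/(N/PP)
    [5,7] N/PP   >
      [5,6] "song" : (N/PP)/NP
      [6,7] "built" : NP

YES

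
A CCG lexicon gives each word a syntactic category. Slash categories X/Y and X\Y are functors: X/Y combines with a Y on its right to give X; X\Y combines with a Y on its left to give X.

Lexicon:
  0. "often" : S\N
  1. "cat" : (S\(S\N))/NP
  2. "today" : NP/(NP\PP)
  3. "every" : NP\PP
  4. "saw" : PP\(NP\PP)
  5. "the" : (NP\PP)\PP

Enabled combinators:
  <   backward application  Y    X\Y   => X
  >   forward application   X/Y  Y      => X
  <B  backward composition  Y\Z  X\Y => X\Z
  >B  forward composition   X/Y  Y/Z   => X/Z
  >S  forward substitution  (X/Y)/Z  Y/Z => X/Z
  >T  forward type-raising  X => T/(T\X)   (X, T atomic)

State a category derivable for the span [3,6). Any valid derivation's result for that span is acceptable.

[0,6] S   <
  [0,1] "often" : S\N
  [1,6] S\(S\N)   >
    [1,2] "cat" : (S\(S\N))/NP
    [2,6] NP   >
      [2,3] "today" : NP/(NP\PP)
      [3,6] NP\PP   <
        [3,5] PP   <
          [3,4] "every" : NP\PP
          [4,5] "saw" : PP\(NP\PP)
        [5,6] "the" : (NP\PP)\PP

NP\PP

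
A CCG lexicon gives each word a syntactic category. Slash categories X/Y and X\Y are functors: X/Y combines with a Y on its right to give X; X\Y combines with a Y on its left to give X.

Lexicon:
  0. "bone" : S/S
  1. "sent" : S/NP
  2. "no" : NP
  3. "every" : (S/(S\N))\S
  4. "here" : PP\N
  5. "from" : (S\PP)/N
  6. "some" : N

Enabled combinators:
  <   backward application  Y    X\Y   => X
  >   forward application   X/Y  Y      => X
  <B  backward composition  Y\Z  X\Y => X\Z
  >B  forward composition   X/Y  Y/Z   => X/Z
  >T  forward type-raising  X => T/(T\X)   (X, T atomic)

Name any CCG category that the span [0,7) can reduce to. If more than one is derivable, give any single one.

S

[0,7] S   >
  [0,4] S/(S\N)   <
    [0,3] S   >
      [0,2] S/NP   >B
        [0,1] "bone" : S/S
        [1,2] "sent" : S/NP
      [2,3] "no" : NP
    [3,4] "every" : (S/(S\N))\S
  [4,7] S\N   <B
    [4,5] "here" : PP\N
    [5,7] S\PP   >
      [5,6] "from" : (S\PP)/N
      [6,7] "some" : N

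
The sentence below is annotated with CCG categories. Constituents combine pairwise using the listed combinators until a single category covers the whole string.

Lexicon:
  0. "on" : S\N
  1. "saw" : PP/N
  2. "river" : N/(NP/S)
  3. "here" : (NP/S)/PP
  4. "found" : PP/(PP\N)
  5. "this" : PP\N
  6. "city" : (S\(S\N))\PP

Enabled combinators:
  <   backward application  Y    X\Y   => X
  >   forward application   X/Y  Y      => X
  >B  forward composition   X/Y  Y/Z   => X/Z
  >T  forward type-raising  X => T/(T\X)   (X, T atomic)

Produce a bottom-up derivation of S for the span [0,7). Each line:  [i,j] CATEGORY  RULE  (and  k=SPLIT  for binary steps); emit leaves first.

[0,7] S   <
  [0,1] "on" : S\N
  [1,7] S\(S\N)   <
    [1,6] PP   >
      [1,2] "saw" : PP/N
      [2,6] N   >
        [2,3] "river" : N/(NP/S)
        [3,6] NP/S   >
          [3,4] "here" : (NP/S)/PP
          [4,6] PP   >
            [4,5] "found" : PP/(PP\N)
            [5,6] "this" : PP\N
    [6,7] "city" : (S\(S\N))\PP

[0,1] S\N  lex  "on"
[1,2] PP/N  lex  "saw"
[2,3] N/(NP/S)  lex  "river"
[3,4] (NP/S)/PP  lex  "here"
[4,5] PP/(PP\N)  lex  "found"
[5,6] PP\N  lex  "this"
[4,6] PP  >  k=5
[3,6] NP/S  >  k=4
[2,6] N  >  k=3
[1,6] PP  >  k=2
[6,7] (S\(S\N))\PP  lex  "city"
[1,7] S\(S\N)  <  k=6
[0,7] S  <  k=1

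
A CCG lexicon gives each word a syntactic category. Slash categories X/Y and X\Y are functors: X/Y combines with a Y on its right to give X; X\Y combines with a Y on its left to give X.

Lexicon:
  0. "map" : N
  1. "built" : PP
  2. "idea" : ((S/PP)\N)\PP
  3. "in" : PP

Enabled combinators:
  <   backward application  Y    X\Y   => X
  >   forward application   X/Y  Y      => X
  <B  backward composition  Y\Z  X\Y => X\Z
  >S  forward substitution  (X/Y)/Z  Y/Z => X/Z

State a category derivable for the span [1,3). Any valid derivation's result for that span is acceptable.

[0,4] S   >
  [0,3] S/PP   <
    [0,1] "map" : N
    [1,3] (S/PP)\N   <
      [1,2] "built" : PP
      [2,3] "idea" : ((S/PP)\N)\PP
  [3,4] "in" : PP

(S/PP)\N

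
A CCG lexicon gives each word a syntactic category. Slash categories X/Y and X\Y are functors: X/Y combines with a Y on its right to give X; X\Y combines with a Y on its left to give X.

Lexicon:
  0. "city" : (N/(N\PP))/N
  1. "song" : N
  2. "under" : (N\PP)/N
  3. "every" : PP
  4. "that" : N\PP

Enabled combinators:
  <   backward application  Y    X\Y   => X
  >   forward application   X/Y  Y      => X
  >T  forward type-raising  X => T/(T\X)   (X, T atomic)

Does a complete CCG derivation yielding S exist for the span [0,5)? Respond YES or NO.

(N/(N\PP))/N N (N\PP)/N PP N\PP
CKY chart[0,5] = {N, N/(N\N), NP/(NP\N), PP/(PP\N), S/(S\N)}; S ∉ chart

NO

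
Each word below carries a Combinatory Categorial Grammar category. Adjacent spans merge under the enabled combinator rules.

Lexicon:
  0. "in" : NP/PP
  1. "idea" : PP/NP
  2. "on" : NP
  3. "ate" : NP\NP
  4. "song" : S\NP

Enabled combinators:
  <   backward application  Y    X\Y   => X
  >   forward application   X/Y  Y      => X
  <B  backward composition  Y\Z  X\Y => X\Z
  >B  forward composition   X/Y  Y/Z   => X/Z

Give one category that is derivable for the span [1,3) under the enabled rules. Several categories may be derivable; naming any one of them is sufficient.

PP

[0,5] S   <
  [0,3] NP   >
    [0,1] "in" : NP/PP
    [1,3] PP   >
      [1,2] "idea" : PP/NP
      [2,3] "on" : NP
  [3,5] S\NP   <B
    [3,4] "ate" : NP\NP
    [4,5] "song" : S\NP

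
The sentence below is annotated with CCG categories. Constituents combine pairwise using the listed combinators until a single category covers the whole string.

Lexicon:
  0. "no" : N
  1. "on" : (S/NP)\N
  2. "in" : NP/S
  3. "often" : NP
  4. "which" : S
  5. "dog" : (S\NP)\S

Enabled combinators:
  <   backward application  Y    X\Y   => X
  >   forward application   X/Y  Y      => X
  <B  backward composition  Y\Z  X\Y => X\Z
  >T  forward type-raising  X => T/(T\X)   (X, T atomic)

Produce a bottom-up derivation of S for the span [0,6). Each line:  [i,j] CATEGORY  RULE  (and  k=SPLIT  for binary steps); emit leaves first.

[0,1] N  lex  "no"
[1,2] (S/NP)\N  lex  "on"
[0,2] S/NP  <  k=1
[2,3] NP/S  lex  "in"
[3,4] NP  lex  "often"
[3,4] S/(S\NP)  >T
[4,5] S  lex  "which"
[5,6] (S\NP)\S  lex  "dog"
[4,6] S\NP  <  k=5
[3,6] S  >  k=4
[2,6] NP  >  k=3
[0,6] S  >  k=2

[0,6] S   >
  [0,2] S/NP   <
    [0,1] "no" : N
    [1,2] "on" : (S/NP)\N
  [2,6] NP   >
    [2,3] "in" : NP/S
    [3,6] S   >
      [3,4] S/(S\NP)   >T
        [3,4] "often" : NP
      [4,6] S\NP   <
        [4,5] "which" : S
        [5,6] "dog" : (S\NP)\S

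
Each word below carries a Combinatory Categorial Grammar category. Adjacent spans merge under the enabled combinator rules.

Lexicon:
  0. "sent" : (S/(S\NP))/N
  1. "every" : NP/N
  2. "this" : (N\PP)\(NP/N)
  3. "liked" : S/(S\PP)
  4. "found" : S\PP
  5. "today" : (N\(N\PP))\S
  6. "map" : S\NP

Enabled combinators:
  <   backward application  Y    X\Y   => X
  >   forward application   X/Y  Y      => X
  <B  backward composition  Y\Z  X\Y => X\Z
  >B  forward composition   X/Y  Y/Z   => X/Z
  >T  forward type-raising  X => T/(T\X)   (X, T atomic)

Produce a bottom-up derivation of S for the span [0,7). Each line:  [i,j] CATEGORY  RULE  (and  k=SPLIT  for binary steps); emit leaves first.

[0,7] S   >
  [0,6] S/(S\NP)   >
    [0,1] "sent" : (S/(S\NP))/N
    [1,6] N   <
      [1,3] N\PP   <
        [1,2] "every" : NP/N
        [2,3] "this" : (N\PP)\(NP/N)
      [3,6] N\(N\PP)   <
        [3,5] S   >
          [3,4] "liked" : S/(S\PP)
          [4,5] "found" : S\PP
        [5,6] "today" : (N\(N\PP))\S
  [6,7] "map" : S\NP

[0,1] (S/(S\NP))/N  lex  "sent"
[1,2] NP/N  lex  "every"
[2,3] (N\PP)\(NP/N)  lex  "this"
[1,3] N\PP  <  k=2
[3,4] S/(S\PP)  lex  "liked"
[4,5] S\PP  lex  "found"
[3,5] S  >  k=4
[5,6] (N\(N\PP))\S  lex  "today"
[3,6] N\(N\PP)  <  k=5
[1,6] N  <  k=3
[0,6] S/(S\NP)  >  k=1
[6,7] S\NP  lex  "map"
[0,7] S  >  k=6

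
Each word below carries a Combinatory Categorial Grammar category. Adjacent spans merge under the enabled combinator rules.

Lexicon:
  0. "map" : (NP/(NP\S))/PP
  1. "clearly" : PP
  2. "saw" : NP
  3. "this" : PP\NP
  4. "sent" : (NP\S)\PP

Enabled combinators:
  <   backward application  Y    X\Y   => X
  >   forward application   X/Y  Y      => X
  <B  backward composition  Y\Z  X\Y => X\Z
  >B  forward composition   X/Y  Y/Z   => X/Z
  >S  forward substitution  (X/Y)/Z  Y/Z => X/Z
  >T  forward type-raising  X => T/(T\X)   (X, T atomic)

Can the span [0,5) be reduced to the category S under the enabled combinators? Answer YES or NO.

NO

(NP/(NP\S))/PP PP NP PP\NP (NP\S)\PP
CKY chart[0,5] = {N/(N\NP), NP, NP/(NP\NP), PP/(PP\NP), S/(S\NP)}; S ∉ chart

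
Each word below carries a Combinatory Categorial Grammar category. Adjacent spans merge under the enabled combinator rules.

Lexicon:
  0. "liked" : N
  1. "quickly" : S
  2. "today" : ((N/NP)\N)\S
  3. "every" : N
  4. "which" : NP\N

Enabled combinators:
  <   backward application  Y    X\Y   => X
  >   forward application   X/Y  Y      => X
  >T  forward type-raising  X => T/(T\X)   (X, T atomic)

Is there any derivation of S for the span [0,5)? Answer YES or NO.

N S ((N/NP)\N)\S N NP\N
CKY chart[0,5] = {N, N/(N\N), NP/(NP\N), PP/(PP\N), S/(S\N)}; S ∉ chart

NO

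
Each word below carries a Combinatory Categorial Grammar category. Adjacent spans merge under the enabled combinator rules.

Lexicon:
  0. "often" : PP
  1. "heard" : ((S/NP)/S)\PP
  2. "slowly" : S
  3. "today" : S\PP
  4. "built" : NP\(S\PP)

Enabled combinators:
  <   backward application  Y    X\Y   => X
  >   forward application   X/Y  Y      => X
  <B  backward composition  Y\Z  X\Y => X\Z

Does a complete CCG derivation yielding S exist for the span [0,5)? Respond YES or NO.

[0,5] S   >
  [0,3] S/NP   >
    [0,2] (S/NP)/S   <
      [0,1] "often" : PP
      [1,2] "heard" : ((S/NP)/S)\PP
    [2,3] "slowly" : S
  [3,5] NP   <
    [3,4] "today" : S\PP
    [4,5] "built" : NP\(S\PP)

YES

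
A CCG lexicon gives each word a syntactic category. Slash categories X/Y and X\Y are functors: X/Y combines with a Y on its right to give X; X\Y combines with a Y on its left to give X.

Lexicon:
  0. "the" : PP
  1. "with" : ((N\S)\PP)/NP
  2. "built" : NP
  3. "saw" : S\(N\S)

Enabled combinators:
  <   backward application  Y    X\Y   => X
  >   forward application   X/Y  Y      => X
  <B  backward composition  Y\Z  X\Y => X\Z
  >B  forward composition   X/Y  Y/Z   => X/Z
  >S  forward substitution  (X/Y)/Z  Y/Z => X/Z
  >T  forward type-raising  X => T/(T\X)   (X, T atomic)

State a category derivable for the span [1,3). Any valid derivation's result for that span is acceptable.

(N\S)\PP

[0,4] S   <
  [0,3] N\S   <
    [0,1] "the" : PP
    [1,3] (N\S)\PP   >
      [1,2] "with" : ((N\S)\PP)/NP
      [2,3] "built" : NP
  [3,4] "saw" : S\(N\S)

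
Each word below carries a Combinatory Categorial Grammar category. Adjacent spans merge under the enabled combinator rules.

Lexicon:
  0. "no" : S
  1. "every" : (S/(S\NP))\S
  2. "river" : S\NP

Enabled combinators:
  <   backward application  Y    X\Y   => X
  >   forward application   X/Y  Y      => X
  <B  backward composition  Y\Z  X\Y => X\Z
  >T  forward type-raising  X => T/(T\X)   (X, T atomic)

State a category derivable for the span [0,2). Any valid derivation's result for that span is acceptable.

[0,3] S   >
  [0,2] S/(S\NP)   <
    [0,1] "no" : S
    [1,2] "every" : (S/(S\NP))\S
  [2,3] "river" : S\NP

S/(S\NP)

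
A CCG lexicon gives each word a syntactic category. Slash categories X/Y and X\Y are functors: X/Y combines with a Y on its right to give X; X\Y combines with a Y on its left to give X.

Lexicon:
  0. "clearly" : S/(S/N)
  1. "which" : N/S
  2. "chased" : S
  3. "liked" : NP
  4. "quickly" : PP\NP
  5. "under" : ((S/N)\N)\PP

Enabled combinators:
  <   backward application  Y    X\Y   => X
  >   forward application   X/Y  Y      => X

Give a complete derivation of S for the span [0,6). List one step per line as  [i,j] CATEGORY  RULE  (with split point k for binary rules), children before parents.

[0,1] S/(S/N)  lex  "clearly"
[1,2] N/S  lex  "which"
[2,3] S  lex  "chased"
[1,3] N  >  k=2
[3,4] NP  lex  "liked"
[4,5] PP\NP  lex  "quickly"
[3,5] PP  <  k=4
[5,6] ((S/N)\N)\PP  lex  "under"
[3,6] (S/N)\N  <  k=5
[1,6] S/N  <  k=3
[0,6] S  >  k=1

[0,6] S   >
  [0,1] "clearly" : S/(S/N)
  [1,6] S/N   <
    [1,3] N   >
      [1,2] "which" : N/S
      [2,3] "chased" : S
    [3,6] (S/N)\N   <
      [3,5] PP   <
        [3,4] "liked" : NP
        [4,5] "quickly" : PP\NP
      [5,6] "under" : ((S/N)\N)\PP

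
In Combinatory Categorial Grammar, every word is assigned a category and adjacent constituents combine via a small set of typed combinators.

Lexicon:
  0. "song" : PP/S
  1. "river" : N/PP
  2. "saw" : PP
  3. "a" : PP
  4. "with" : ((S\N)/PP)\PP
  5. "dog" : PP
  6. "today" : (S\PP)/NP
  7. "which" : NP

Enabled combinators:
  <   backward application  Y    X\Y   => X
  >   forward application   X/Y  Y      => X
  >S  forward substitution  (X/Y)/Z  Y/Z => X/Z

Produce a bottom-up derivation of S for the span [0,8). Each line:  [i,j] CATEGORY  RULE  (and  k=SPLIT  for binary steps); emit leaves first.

[0,8] S   <
  [0,6] PP   >
    [0,1] "song" : PP/S
    [1,6] S   <
      [1,3] N   >
        [1,2] "river" : N/PP
        [2,3] "saw" : PP
      [3,6] S\N   >
        [3,5] (S\N)/PP   <
          [3,4] "a" : PP
          [4,5] "with" : ((S\N)/PP)\PP
        [5,6] "dog" : PP
  [6,8] S\PP   >
    [6,7] "today" : (S\PP)/NP
    [7,8] "which" : NP

[0,1] PP/S  lex  "song"
[1,2] N/PP  lex  "river"
[2,3] PP  lex  "saw"
[1,3] N  >  k=2
[3,4] PP  lex  "a"
[4,5] ((S\N)/PP)\PP  lex  "with"
[3,5] (S\N)/PP  <  k=4
[5,6] PP  lex  "dog"
[3,6] S\N  >  k=5
[1,6] S  <  k=3
[0,6] PP  >  k=1
[6,7] (S\PP)/NP  lex  "today"
[7,8] NP  lex  "which"
[6,8] S\PP  >  k=7
[0,8] S  <  k=6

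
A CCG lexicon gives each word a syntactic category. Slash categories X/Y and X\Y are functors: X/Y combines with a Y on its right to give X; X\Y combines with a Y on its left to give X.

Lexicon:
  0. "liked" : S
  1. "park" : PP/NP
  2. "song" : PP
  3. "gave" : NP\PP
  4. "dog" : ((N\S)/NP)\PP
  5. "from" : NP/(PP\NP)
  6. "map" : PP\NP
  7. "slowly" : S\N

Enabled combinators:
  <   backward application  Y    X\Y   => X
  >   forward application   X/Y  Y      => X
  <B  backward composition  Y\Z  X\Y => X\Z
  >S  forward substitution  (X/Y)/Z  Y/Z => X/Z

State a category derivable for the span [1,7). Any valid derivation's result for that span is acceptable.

N\S

[0,8] S   <
  [0,7] N   <
    [0,1] "liked" : S
    [1,7] N\S   >
      [1,5] (N\S)/NP   <
        [1,4] PP   >
          [1,2] "park" : PP/NP
          [2,4] NP   <
            [2,3] "song" : PP
            [3,4] "gave" : NP\PP
        [4,5] "dog" : ((N\S)/NP)\PP
      [5,7] NP   >
        [5,6] "from" : NP/(PP\NP)
        [6,7] "map" : PP\NP
  [7,8] "slowly" : S\N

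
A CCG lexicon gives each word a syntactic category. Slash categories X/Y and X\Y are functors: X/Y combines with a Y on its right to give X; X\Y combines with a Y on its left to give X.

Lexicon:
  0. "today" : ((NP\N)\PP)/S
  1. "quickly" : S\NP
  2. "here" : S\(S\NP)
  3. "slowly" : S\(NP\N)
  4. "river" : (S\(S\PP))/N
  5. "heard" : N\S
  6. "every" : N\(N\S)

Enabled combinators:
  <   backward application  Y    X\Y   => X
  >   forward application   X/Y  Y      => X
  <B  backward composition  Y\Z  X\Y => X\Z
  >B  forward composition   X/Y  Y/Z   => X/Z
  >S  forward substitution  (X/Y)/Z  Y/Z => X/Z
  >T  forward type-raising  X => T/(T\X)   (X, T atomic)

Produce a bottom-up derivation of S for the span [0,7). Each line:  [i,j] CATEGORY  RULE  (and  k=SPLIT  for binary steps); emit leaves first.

[0,7] S   <
  [0,4] S\PP   <B
    [0,3] (NP\N)\PP   >
      [0,1] "today" : ((NP\N)\PP)/S
      [1,3] S   <
        [1,2] "quickly" : S\NP
        [2,3] "here" : S\(S\NP)
    [3,4] "slowly" : S\(NP\N)
  [4,7] S\(S\PP)   >
    [4,5] "river" : (S\(S\PP))/N
    [5,7] N   <
      [5,6] "heard" : N\S
      [6,7] "every" : N\(N\S)

[0,1] ((NP\N)\PP)/S  lex  "today"
[1,2] S\NP  lex  "quickly"
[2,3] S\(S\NP)  lex  "here"
[1,3] S  <  k=2
[0,3] (NP\N)\PP  >  k=1
[3,4] S\(NP\N)  lex  "slowly"
[0,4] S\PP  <B  k=3
[4,5] (S\(S\PP))/N  lex  "river"
[5,6] N\S  lex  "heard"
[6,7] N\(N\S)  lex  "every"
[5,7] N  <  k=6
[4,7] S\(S\PP)  >  k=5
[0,7] S  <  k=4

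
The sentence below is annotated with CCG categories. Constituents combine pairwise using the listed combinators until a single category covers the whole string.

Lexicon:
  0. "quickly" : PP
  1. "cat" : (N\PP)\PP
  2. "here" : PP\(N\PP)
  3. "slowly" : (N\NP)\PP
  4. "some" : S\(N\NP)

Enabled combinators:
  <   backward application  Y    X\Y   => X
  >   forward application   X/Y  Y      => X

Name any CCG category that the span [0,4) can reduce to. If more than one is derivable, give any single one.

[0,5] S   <
  [0,4] N\NP   <
    [0,3] PP   <
      [0,2] N\PP   <
        [0,1] "quickly" : PP
        [1,2] "cat" : (N\PP)\PP
      [2,3] "here" : PP\(N\PP)
    [3,4] "slowly" : (N\NP)\PP
  [4,5] "some" : S\(N\NP)

N\NP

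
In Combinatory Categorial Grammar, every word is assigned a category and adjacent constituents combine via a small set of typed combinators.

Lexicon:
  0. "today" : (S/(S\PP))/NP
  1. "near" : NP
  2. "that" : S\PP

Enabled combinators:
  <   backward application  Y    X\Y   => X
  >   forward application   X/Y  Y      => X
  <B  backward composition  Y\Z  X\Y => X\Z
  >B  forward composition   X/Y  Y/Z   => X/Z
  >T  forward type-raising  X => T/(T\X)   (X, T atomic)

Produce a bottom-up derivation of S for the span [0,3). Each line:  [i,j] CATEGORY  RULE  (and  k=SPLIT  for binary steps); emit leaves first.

[0,1] (S/(S\PP))/NP  lex  "today"
[1,2] NP  lex  "near"
[0,2] S/(S\PP)  >  k=1
[2,3] S\PP  lex  "that"
[0,3] S  >  k=2

[0,3] S   >
  [0,2] S/(S\PP)   >
    [0,1] "today" : (S/(S\PP))/NP
    [1,2] "near" : NP
  [2,3] "that" : S\PP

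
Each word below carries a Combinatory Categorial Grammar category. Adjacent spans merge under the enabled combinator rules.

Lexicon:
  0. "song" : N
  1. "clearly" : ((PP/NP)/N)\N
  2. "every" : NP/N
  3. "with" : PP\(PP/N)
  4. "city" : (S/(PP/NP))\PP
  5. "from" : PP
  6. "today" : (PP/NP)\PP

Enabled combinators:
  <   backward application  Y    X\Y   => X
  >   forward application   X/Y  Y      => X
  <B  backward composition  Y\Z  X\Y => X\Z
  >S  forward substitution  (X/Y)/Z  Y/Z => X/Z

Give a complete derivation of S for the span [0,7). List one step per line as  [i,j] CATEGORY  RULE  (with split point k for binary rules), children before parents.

[0,1] N  lex  "song"
[1,2] ((PP/NP)/N)\N  lex  "clearly"
[0,2] (PP/NP)/N  <  k=1
[2,3] NP/N  lex  "every"
[0,3] PP/N  >S  k=2
[3,4] PP\(PP/N)  lex  "with"
[0,4] PP  <  k=3
[4,5] (S/(PP/NP))\PP  lex  "city"
[0,5] S/(PP/NP)  <  k=4
[5,6] PP  lex  "from"
[6,7] (PP/NP)\PP  lex  "today"
[5,7] PP/NP  <  k=6
[0,7] S  >  k=5

[0,7] S   >
  [0,5] S/(PP/NP)   <
    [0,4] PP   <
      [0,3] PP/N   >S
        [0,2] (PP/NP)/N   <
          [0,1] "song" : N
          [1,2] "clearly" : ((PP/NP)/N)\N
        [2,3] "every" : NP/N
      [3,4] "with" : PP\(PP/N)
    [4,5] "city" : (S/(PP/NP))\PP
  [5,7] PP/NP   <
    [5,6] "from" : PP
    [6,7] "today" : (PP/NP)\PP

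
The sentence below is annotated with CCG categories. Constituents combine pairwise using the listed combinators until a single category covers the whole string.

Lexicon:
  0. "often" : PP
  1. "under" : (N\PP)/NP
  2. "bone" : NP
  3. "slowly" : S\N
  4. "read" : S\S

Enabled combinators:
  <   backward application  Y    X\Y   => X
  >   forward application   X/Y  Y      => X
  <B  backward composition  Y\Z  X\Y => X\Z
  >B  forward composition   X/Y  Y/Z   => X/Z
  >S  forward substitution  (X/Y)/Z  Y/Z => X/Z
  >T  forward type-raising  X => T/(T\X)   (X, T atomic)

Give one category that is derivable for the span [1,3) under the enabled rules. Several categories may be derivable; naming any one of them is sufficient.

[0,5] S   <
  [0,1] "often" : PP
  [1,5] S\PP   <B
    [1,4] S\PP   <B
      [1,3] N\PP   >
        [1,2] "under" : (N\PP)/NP
        [2,3] "bone" : NP
      [3,4] "slowly" : S\N
    [4,5] "read" : S\S

N\PP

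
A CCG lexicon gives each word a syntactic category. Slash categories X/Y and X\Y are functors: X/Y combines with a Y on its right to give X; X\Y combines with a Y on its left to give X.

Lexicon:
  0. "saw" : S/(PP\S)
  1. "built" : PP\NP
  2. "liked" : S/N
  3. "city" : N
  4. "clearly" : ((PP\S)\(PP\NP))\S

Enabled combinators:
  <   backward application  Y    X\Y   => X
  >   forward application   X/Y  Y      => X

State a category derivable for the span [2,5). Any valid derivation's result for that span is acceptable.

(PP\S)\(PP\NP)

[0,5] S   >
  [0,1] "saw" : S/(PP\S)
  [1,5] PP\S   <
    [1,2] "built" : PP\NP
    [2,5] (PP\S)\(PP\NP)   <
      [2,4] S   >
        [2,3] "liked" : S/N
        [3,4] "city" : N
      [4,5] "clearly" : ((PP\S)\(PP\NP))\S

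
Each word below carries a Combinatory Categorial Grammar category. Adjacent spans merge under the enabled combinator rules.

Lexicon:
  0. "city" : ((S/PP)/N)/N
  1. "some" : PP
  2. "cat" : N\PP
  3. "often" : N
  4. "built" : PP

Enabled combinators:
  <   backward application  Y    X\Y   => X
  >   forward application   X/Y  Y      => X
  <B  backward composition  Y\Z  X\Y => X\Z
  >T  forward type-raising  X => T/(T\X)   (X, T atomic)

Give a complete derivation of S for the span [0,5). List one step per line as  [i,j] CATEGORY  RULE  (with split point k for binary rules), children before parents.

[0,5] S   >
  [0,4] S/PP   >
    [0,3] (S/PP)/N   >
      [0,1] "city" : ((S/PP)/N)/N
      [1,3] N   <
        [1,2] "some" : PP
        [2,3] "cat" : N\PP
    [3,4] "often" : N
  [4,5] "built" : PP

[0,1] ((S/PP)/N)/N  lex  "city"
[1,2] PP  lex  "some"
[2,3] N\PP  lex  "cat"
[1,3] N  <  k=2
[0,3] (S/PP)/N  >  k=1
[3,4] N  lex  "often"
[0,4] S/PP  >  k=3
[4,5] PP  lex  "built"
[0,5] S  >  k=4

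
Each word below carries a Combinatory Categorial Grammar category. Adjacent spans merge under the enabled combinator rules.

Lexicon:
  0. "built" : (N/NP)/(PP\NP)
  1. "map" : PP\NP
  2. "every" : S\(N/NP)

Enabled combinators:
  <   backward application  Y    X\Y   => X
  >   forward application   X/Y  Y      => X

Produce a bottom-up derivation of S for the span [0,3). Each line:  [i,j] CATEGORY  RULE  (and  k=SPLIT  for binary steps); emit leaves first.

[0,1] (N/NP)/(PP\NP)  lex  "built"
[1,2] PP\NP  lex  "map"
[0,2] N/NP  >  k=1
[2,3] S\(N/NP)  lex  "every"
[0,3] S  <  k=2

[0,3] S   <
  [0,2] N/NP   >
    [0,1] "built" : (N/NP)/(PP\NP)
    [1,2] "map" : PP\NP
  [2,3] "every" : S\(N/NP)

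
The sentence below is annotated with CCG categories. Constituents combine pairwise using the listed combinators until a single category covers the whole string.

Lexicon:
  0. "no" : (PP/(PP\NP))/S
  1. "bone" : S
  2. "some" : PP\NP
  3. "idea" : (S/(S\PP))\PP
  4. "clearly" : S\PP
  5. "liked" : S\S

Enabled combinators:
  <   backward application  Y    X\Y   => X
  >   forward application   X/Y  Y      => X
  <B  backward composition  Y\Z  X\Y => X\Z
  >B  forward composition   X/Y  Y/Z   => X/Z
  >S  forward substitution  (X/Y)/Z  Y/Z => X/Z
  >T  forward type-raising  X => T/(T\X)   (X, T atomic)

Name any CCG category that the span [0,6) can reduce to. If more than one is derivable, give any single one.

S

[0,6] S   >
  [0,4] S/(S\PP)   <
    [0,3] PP   >
      [0,2] PP/(PP\NP)   >
        [0,1] "no" : (PP/(PP\NP))/S
        [1,2] "bone" : S
      [2,3] "some" : PP\NP
    [3,4] "idea" : (S/(S\PP))\PP
  [4,6] S\PP   <B
    [4,5] "clearly" : S\PP
    [5,6] "liked" : S\S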